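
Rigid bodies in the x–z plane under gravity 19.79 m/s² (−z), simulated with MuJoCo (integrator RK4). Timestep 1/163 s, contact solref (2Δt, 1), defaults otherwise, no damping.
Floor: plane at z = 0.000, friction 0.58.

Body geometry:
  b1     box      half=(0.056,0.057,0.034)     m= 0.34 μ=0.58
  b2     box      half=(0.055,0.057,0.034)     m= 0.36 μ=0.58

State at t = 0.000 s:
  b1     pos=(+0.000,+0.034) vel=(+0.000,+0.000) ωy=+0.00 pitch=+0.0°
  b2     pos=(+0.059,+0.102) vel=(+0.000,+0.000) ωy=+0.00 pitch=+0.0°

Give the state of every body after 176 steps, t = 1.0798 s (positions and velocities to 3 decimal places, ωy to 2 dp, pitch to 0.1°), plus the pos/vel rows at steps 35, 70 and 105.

State at t = 1.0798 s:
  b1     pos=(+0.000,+0.034) vel=(+0.000,+0.000) ωy=+0.00 pitch=+0.0°
  b2     pos=(+0.108,+0.055) vel=(+0.000,+0.000) ωy=+0.00 pitch=+90.0°

Key-timestep trajectory:
   step    t(s)  b1.x    b1.z    b1.vx   b1.vz   b2.x    b2.z    b2.vx   b2.vz 
     35  0.2147   +0.000  +0.034  +0.000  +0.000   +0.093  +0.071  +0.359  -0.897
     70  0.4294   +0.000  +0.034  +0.000  +0.000   +0.138  +0.065  +0.010  +0.000
    105  0.6442   +0.000  +0.034  +0.000  +0.000   +0.106  +0.054  -0.298  -0.019


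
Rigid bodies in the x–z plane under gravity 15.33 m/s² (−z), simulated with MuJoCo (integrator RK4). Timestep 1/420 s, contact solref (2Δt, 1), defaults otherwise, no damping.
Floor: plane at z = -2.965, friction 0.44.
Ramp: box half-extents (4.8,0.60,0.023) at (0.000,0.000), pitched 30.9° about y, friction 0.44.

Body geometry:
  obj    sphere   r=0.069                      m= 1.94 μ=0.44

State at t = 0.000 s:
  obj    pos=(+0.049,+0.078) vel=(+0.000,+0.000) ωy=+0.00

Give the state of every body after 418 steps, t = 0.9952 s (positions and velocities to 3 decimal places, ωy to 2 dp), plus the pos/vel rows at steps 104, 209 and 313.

State at t = 0.9952 s:
  obj    pos=(+2.439,-1.352) vel=(+4.802,-2.874) ωy=+81.10

Key-timestep trajectory:
   step    t(s)  obj.x    obj.z    obj.vx   obj.vz 
    104  0.2476   +0.197  -0.011  +1.195  -0.715
    209  0.4976   +0.646  -0.280  +2.401  -1.437
    313  0.7452   +1.389  -0.724  +3.596  -2.152


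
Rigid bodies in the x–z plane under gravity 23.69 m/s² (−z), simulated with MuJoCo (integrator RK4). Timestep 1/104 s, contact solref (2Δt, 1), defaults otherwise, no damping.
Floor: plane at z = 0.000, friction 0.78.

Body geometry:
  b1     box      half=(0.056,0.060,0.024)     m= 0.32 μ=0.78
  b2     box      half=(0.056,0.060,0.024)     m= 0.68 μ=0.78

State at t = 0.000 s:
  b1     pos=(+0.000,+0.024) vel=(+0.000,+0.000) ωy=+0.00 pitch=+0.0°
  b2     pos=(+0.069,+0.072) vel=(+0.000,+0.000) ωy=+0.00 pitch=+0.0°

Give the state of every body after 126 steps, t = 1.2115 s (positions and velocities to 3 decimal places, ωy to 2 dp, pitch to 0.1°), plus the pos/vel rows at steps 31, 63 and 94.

State at t = 1.2115 s:
  b1     pos=(-0.004,+0.024) vel=(-0.003,+0.000) ωy=+0.00 pitch=+0.0°
  b2     pos=(+0.080,+0.055) vel=(+0.000,-0.002) ωy=-0.06 pitch=+41.0°

Key-timestep trajectory:
   step    t(s)  b1.x    b1.z    b1.vx   b1.vz   b2.x    b2.z    b2.vx   b2.vz 
     31  0.2981   -0.001  +0.024  -0.003  +0.000   +0.081  +0.056  +0.003  -0.001
     63  0.6058   -0.002  +0.024  -0.003  +0.000   +0.081  +0.056  +0.000  -0.002
     94  0.9038   -0.003  +0.024  -0.003  +0.000   +0.080  +0.055  +0.000  -0.002


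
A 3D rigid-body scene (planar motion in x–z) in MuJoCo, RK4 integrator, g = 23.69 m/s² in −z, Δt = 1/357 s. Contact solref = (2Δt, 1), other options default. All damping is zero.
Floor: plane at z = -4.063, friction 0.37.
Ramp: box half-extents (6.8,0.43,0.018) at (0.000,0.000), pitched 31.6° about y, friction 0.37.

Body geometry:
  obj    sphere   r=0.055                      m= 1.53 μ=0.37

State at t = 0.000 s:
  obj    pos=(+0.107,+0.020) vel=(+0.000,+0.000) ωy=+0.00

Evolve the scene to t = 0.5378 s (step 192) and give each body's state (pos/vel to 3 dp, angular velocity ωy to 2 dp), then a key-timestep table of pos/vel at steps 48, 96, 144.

State at t = 0.5378 s:
  obj    pos=(+1.199,-0.652) vel=(+4.062,-2.499) ωy=+86.69

Key-timestep trajectory:
   step    t(s)  obj.x    obj.z    obj.vx   obj.vz 
     48  0.1345   +0.175  -0.022  +1.016  -0.625
     96  0.2689   +0.380  -0.148  +2.031  -1.249
    144  0.4034   +0.721  -0.358  +3.046  -1.874


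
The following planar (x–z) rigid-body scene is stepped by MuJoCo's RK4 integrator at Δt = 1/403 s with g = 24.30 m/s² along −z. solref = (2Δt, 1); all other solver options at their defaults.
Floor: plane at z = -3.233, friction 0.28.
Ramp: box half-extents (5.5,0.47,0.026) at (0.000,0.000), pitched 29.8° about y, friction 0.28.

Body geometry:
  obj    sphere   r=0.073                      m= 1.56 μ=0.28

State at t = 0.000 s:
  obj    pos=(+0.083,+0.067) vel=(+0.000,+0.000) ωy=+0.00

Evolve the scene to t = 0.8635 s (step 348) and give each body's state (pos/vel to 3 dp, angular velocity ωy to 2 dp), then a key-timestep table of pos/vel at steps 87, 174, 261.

State at t = 0.8635 s:
  obj    pos=(+2.874,-1.532) vel=(+6.464,-3.702) ωy=+102.03

Key-timestep trajectory:
   step    t(s)  obj.x    obj.z    obj.vx   obj.vz 
     87  0.2159   +0.257  -0.033  +1.616  -0.926
    174  0.4318   +0.781  -0.333  +3.232  -1.851
    261  0.6476   +1.653  -0.833  +4.848  -2.777


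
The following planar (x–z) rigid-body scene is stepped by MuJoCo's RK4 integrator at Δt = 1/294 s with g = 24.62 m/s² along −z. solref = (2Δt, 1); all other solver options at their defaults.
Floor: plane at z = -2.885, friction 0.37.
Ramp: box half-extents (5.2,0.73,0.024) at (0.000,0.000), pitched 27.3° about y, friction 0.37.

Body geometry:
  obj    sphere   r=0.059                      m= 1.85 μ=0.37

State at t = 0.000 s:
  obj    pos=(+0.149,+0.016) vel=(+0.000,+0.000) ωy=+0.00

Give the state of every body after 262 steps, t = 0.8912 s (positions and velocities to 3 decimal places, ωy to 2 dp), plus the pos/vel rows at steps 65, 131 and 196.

State at t = 0.8912 s:
  obj    pos=(+2.995,-1.453) vel=(+6.387,-3.297) ωy=+121.81

Key-timestep trajectory:
   step    t(s)  obj.x    obj.z    obj.vx   obj.vz 
     65  0.2211   +0.324  -0.074  +1.585  -0.818
    131  0.4456   +0.861  -0.351  +3.194  -1.648
    196  0.6667   +1.742  -0.806  +4.778  -2.466


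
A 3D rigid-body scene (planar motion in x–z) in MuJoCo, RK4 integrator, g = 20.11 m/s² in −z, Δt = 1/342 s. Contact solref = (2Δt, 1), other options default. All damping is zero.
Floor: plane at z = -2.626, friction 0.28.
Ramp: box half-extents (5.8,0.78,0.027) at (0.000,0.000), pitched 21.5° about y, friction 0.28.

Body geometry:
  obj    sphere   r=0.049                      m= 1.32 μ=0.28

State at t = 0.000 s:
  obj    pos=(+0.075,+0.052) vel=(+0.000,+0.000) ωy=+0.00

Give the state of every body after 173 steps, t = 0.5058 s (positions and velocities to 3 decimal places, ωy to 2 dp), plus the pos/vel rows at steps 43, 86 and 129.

State at t = 0.5058 s:
  obj    pos=(+0.702,-0.195) vel=(+2.478,-0.976) ωy=+54.34

Key-timestep trajectory:
   step    t(s)  obj.x    obj.z    obj.vx   obj.vz 
     43  0.1257   +0.114  +0.037  +0.616  -0.243
     86  0.2515   +0.230  -0.009  +1.232  -0.485
    129  0.3772   +0.424  -0.085  +1.848  -0.728


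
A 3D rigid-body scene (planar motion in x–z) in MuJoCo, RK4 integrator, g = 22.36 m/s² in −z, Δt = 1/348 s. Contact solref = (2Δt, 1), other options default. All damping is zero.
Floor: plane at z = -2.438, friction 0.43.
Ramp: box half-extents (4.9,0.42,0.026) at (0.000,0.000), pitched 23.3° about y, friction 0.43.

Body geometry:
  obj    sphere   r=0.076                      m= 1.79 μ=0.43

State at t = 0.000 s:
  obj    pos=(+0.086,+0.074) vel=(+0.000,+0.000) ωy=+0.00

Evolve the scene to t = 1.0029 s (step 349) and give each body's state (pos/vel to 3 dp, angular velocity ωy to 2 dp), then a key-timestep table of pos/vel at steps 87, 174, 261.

State at t = 1.0029 s:
  obj    pos=(+3.004,-1.183) vel=(+5.819,-2.506) ωy=+83.36

Key-timestep trajectory:
   step    t(s)  obj.x    obj.z    obj.vx   obj.vz 
     87  0.2500   +0.267  -0.004  +1.451  -0.625
    174  0.5000   +0.811  -0.238  +2.901  -1.249
    261  0.7500   +1.718  -0.629  +4.352  -1.874


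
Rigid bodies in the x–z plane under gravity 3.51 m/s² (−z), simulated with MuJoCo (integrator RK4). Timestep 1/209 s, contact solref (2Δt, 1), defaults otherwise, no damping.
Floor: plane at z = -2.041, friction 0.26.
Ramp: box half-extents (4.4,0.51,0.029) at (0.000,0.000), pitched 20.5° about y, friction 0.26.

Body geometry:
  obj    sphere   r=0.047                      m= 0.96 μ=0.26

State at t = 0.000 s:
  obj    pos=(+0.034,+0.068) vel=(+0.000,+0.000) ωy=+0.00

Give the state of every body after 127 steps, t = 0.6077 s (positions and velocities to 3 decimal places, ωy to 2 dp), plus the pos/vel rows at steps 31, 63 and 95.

State at t = 0.6077 s:
  obj    pos=(+0.186,+0.012) vel=(+0.500,-0.187) ωy=+11.35

Key-timestep trajectory:
   step    t(s)  obj.x    obj.z    obj.vx   obj.vz 
     31  0.1483   +0.043  +0.065  +0.122  -0.046
     63  0.3014   +0.072  +0.054  +0.248  -0.093
     95  0.4545   +0.119  +0.037  +0.374  -0.140


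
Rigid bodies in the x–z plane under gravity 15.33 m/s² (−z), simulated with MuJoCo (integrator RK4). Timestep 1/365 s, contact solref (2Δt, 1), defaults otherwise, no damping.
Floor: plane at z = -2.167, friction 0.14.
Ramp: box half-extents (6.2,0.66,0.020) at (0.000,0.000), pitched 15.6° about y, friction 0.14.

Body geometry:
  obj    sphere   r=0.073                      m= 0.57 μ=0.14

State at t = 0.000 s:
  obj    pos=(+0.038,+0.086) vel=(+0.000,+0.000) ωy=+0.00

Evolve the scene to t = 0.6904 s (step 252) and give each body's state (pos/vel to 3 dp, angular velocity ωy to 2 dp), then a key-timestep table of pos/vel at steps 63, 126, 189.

State at t = 0.6904 s:
  obj    pos=(+0.714,-0.103) vel=(+1.958,-0.547) ωy=+27.85

Key-timestep trajectory:
   step    t(s)  obj.x    obj.z    obj.vx   obj.vz 
     63  0.1726   +0.080  +0.074  +0.490  -0.137
    126  0.3452   +0.207  +0.039  +0.979  -0.273
    189  0.5178   +0.418  -0.020  +1.469  -0.410


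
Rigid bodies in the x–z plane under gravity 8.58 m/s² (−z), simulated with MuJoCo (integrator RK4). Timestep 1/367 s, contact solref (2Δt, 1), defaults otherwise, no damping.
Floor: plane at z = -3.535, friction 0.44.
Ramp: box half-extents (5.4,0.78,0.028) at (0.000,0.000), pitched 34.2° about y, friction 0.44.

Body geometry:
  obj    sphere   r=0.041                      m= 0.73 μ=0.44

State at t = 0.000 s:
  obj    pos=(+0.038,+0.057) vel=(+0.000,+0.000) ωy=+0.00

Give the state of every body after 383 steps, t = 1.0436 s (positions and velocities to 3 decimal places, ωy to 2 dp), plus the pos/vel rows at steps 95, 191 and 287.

State at t = 1.0436 s:
  obj    pos=(+1.590,-0.997) vel=(+2.973,-2.021) ωy=+87.67

Key-timestep trajectory:
   step    t(s)  obj.x    obj.z    obj.vx   obj.vz 
     95  0.2589   +0.134  -0.007  +0.738  -0.501
    191  0.5204   +0.424  -0.205  +1.483  -1.008
    287  0.7820   +0.909  -0.535  +2.228  -1.514


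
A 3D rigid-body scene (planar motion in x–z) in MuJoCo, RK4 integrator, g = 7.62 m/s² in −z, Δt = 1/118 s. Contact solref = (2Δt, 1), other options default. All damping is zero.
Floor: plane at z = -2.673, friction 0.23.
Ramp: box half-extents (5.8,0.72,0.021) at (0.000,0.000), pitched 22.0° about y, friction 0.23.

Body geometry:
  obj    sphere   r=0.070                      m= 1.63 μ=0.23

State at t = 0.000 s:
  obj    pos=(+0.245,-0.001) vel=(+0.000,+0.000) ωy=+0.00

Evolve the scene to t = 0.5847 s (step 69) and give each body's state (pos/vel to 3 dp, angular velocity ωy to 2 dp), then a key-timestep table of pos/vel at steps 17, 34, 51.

State at t = 0.5847 s:
  obj    pos=(+0.568,-0.131) vel=(+1.106,-0.447) ωy=+17.02

Key-timestep trajectory:
   step    t(s)  obj.x    obj.z    obj.vx   obj.vz 
     17  0.1441   +0.265  -0.009  +0.273  -0.110
     34  0.2881   +0.324  -0.033  +0.545  -0.220
     51  0.4322   +0.422  -0.072  +0.817  -0.330


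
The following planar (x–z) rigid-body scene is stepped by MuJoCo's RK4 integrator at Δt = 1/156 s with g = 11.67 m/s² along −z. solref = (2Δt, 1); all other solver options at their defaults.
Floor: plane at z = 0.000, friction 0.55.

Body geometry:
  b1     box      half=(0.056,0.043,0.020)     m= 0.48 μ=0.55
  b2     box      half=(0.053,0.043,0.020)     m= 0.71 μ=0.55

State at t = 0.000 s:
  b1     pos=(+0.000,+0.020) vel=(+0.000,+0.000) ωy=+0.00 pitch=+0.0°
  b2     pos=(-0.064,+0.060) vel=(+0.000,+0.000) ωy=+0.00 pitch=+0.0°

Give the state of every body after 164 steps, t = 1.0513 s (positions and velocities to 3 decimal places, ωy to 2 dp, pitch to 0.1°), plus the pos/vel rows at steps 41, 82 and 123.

State at t = 1.0513 s:
  b1     pos=(+0.001,+0.020) vel=(+0.001,+0.000) ωy=+0.00 pitch=+0.0°
  b2     pos=(-0.075,+0.050) vel=(+0.000,-0.001) ωy=+0.02 pitch=-40.5°

Key-timestep trajectory:
   step    t(s)  b1.x    b1.z    b1.vx   b1.vz   b2.x    b2.z    b2.vx   b2.vz 
     41  0.2628   +0.000  +0.020  +0.000  +0.001   -0.074  +0.050  -0.026  -0.005
     82  0.5256   +0.000  +0.020  +0.001  +0.000   -0.075  +0.050  +0.000  -0.001
    123  0.7885   +0.001  +0.020  +0.001  +0.000   -0.075  +0.050  +0.000  -0.001


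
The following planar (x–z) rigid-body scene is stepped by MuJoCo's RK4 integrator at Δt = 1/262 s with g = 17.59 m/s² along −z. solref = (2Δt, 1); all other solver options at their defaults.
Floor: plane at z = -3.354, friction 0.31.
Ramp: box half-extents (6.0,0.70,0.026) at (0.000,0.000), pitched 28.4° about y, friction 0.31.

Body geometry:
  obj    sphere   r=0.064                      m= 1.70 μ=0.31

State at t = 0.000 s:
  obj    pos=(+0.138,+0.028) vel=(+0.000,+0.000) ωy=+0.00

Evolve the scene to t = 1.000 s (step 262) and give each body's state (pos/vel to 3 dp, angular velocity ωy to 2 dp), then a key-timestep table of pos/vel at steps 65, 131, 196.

State at t = 1.000 s:
  obj    pos=(+2.766,-1.393) vel=(+5.257,-2.842) ωy=+93.36

Key-timestep trajectory:
   step    t(s)  obj.x    obj.z    obj.vx   obj.vz 
     65  0.2481   +0.300  -0.060  +1.304  -0.705
    131  0.5000   +0.795  -0.328  +2.628  -1.421
    196  0.7481   +1.609  -0.768  +3.933  -2.126


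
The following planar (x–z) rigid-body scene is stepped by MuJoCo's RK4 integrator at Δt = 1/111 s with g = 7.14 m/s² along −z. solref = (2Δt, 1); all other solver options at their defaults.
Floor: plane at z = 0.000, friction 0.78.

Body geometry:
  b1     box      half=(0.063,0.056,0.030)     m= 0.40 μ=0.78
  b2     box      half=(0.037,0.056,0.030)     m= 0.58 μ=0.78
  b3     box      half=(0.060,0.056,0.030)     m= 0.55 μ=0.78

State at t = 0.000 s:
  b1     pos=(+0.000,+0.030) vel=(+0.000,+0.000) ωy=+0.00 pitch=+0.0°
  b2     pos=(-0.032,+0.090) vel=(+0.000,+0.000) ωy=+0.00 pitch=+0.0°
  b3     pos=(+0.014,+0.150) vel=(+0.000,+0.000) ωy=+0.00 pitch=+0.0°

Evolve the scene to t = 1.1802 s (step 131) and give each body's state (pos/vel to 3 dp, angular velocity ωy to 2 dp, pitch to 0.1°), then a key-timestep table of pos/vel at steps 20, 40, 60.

State at t = 1.1802 s:
  b1     pos=(+0.000,+0.030) vel=(+0.000,+0.000) ωy=+0.00 pitch=+0.0°
  b2     pos=(-0.032,+0.090) vel=(+0.000,+0.000) ωy=+0.00 pitch=+0.0°
  b3     pos=(+0.151,+0.030) vel=(+0.000,+0.000) ωy=+0.00 pitch=+180.0°

Key-timestep trajectory:
   step    t(s)  b1.x    b1.z    b1.vx   b1.vz   b2.x    b2.z    b2.vx   b2.vz   b3.x    b3.z    b3.vx   b3.vz 
     20  0.1802   +0.000  +0.030  +0.000  +0.000   -0.032  +0.090  -0.001  +0.001   +0.028  +0.141  +0.155  -0.175
     40  0.3604   +0.000  +0.030  -0.001  +0.000   -0.032  +0.090  -0.001  +0.000   +0.068  +0.122  +0.307  -0.121
     60  0.5405   +0.000  +0.030  +0.000  +0.000   -0.032  +0.090  +0.000  +0.000   +0.136  +0.055  +0.399  -0.902


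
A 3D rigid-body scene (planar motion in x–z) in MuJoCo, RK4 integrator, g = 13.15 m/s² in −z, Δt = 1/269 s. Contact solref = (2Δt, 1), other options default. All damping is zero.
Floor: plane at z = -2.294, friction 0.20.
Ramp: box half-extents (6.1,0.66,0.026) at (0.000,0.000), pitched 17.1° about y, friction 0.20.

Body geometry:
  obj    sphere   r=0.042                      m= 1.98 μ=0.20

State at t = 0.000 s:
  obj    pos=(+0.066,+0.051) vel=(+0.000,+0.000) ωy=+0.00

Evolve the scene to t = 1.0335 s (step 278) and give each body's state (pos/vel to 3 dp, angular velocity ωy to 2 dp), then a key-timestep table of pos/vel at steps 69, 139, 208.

State at t = 1.0335 s:
  obj    pos=(+1.476,-0.383) vel=(+2.728,-0.839) ωy=+67.95

Key-timestep trajectory:
   step    t(s)  obj.x    obj.z    obj.vx   obj.vz 
     69  0.2565   +0.153  +0.024  +0.677  -0.208
    139  0.5167   +0.418  -0.058  +1.364  -0.420
    208  0.7732   +0.855  -0.192  +2.041  -0.628


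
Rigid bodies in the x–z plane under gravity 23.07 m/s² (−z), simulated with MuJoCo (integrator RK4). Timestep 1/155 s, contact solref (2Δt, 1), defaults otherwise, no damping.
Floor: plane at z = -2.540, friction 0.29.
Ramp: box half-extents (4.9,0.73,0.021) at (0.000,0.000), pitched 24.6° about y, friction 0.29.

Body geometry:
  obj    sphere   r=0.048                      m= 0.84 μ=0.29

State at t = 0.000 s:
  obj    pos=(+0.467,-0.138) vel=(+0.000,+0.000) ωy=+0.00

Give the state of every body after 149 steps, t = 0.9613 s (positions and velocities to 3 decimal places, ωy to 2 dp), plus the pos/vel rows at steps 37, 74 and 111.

State at t = 0.9613 s:
  obj    pos=(+3.349,-1.457) vel=(+5.996,-2.745) ωy=+137.36

Key-timestep trajectory:
   step    t(s)  obj.x    obj.z    obj.vx   obj.vz 
     37  0.2387   +0.645  -0.219  +1.489  -0.682
     74  0.4774   +1.178  -0.463  +2.978  -1.363
    111  0.7161   +2.067  -0.870  +4.467  -2.045


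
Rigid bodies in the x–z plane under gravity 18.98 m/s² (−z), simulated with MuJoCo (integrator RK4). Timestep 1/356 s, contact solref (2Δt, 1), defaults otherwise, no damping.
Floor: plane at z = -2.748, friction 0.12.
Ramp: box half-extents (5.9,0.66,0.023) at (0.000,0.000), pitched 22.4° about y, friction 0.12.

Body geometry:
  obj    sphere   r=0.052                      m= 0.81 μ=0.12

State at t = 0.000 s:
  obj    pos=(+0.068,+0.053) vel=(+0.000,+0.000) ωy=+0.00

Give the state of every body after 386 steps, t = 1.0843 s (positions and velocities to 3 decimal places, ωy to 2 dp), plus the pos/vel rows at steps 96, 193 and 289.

State at t = 1.0843 s:
  obj    pos=(+2.876,-1.104) vel=(+5.179,-2.135) ωy=+107.71

Key-timestep trajectory:
   step    t(s)  obj.x    obj.z    obj.vx   obj.vz 
     96  0.2697   +0.242  -0.019  +1.288  -0.531
    193  0.5421   +0.770  -0.236  +2.590  -1.067
    289  0.8118   +1.642  -0.596  +3.878  -1.598


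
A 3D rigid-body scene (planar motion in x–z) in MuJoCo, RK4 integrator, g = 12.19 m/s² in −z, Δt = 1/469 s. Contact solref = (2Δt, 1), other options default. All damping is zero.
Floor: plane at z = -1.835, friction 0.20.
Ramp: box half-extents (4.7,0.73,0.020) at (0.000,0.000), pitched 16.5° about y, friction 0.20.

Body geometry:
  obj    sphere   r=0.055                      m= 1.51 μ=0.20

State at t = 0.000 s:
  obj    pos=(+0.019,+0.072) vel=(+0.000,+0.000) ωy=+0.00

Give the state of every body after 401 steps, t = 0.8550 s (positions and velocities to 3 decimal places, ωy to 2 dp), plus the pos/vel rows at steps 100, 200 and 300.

State at t = 0.8550 s:
  obj    pos=(+0.886,-0.184) vel=(+2.027,-0.601) ωy=+38.44

Key-timestep trajectory:
   step    t(s)  obj.x    obj.z    obj.vx   obj.vz 
    100  0.2132   +0.073  +0.057  +0.506  -0.150
    200  0.4264   +0.235  +0.009  +1.011  -0.300
    300  0.6397   +0.504  -0.071  +1.517  -0.449


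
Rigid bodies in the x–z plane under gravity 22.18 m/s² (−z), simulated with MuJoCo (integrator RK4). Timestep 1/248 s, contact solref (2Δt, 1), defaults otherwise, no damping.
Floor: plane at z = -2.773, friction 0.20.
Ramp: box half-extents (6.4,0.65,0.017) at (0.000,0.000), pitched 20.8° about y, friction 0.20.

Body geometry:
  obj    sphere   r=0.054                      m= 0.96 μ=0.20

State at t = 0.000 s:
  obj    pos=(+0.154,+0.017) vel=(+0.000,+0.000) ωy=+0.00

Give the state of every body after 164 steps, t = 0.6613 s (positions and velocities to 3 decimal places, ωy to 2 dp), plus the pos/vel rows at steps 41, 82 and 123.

State at t = 0.6613 s:
  obj    pos=(+1.304,-0.419) vel=(+3.478,-1.321) ωy=+68.88

Key-timestep trajectory:
   step    t(s)  obj.x    obj.z    obj.vx   obj.vz 
     41  0.1653   +0.226  -0.010  +0.870  -0.330
     82  0.3306   +0.442  -0.092  +1.739  -0.661
    123  0.4960   +0.801  -0.228  +2.609  -0.991


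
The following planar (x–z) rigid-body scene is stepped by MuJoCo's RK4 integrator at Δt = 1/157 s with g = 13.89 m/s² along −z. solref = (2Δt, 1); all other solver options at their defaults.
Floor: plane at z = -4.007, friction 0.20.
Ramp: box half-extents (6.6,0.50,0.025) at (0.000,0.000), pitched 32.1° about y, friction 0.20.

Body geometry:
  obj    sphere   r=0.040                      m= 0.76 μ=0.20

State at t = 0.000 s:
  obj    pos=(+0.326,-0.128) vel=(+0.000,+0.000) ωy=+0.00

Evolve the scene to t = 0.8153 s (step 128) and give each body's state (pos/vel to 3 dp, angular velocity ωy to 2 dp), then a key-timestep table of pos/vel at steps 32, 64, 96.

State at t = 0.8153 s:
  obj    pos=(+1.811,-1.059) vel=(+3.642,-2.285) ωy=+107.41

Key-timestep trajectory:
   step    t(s)  obj.x    obj.z    obj.vx   obj.vz 
     32  0.2038   +0.419  -0.186  +0.911  -0.571
     64  0.4076   +0.697  -0.361  +1.821  -1.142
     96  0.6115   +1.161  -0.652  +2.732  -1.713


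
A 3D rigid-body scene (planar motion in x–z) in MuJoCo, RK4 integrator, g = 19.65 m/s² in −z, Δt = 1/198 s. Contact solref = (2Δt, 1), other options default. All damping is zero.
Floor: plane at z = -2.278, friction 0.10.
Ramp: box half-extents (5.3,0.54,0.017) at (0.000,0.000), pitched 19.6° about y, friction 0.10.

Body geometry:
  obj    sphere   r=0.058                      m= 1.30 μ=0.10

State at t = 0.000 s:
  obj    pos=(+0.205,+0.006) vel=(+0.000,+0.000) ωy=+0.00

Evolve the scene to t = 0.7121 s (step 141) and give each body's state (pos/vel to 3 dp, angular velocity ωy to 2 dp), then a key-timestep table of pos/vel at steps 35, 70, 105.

State at t = 0.7121 s:
  obj    pos=(+1.339,-0.397) vel=(+3.182,-1.135) ωy=+56.67

Key-timestep trajectory:
   step    t(s)  obj.x    obj.z    obj.vx   obj.vz 
     35  0.1768   +0.275  -0.018  +0.793  -0.276
     70  0.3535   +0.485  -0.093  +1.582  -0.557
    105  0.5303   +0.834  -0.217  +2.371  -0.839


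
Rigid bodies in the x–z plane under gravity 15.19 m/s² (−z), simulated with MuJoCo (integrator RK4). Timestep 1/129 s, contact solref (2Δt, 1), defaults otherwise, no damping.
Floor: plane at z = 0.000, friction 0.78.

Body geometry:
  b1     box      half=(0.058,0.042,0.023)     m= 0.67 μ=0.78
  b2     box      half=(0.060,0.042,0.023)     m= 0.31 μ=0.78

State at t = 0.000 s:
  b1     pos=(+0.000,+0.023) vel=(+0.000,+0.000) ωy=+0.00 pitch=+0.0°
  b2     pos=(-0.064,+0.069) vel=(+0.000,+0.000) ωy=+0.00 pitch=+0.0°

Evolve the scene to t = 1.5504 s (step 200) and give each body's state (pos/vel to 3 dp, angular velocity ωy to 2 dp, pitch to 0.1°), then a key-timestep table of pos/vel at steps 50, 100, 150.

State at t = 1.5504 s:
  b1     pos=(+0.001,+0.023) vel=(+0.000,+0.000) ωy=+0.00 pitch=+0.0°
  b2     pos=(-0.078,+0.058) vel=(+0.000,-0.001) ωy=+0.03 pitch=-43.9°

Key-timestep trajectory:
   step    t(s)  b1.x    b1.z    b1.vx   b1.vz   b2.x    b2.z    b2.vx   b2.vz 
     50  0.3876   +0.000  +0.023  +0.001  +0.000   -0.077  +0.059  +0.002  +0.002
    100  0.7752   +0.000  +0.023  +0.000  +0.000   -0.077  +0.059  +0.000  -0.001
    150  1.1628   +0.000  +0.023  +0.000  +0.000   -0.078  +0.058  +0.000  -0.001


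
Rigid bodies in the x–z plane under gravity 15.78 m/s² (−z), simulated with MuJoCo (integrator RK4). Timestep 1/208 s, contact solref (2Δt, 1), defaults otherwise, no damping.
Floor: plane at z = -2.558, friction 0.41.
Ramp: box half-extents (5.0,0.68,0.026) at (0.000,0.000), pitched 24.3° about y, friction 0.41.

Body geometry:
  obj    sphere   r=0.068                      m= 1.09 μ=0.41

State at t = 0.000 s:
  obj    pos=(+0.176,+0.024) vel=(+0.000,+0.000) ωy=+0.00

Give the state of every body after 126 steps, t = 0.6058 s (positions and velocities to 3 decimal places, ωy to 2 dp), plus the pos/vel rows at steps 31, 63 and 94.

State at t = 0.6058 s:
  obj    pos=(+0.952,-0.327) vel=(+2.561,-1.156) ωy=+41.31

Key-timestep trajectory:
   step    t(s)  obj.x    obj.z    obj.vx   obj.vz 
     31  0.1490   +0.223  +0.002  +0.630  -0.285
     63  0.3029   +0.370  -0.064  +1.281  -0.578
     94  0.4519   +0.608  -0.171  +1.911  -0.863


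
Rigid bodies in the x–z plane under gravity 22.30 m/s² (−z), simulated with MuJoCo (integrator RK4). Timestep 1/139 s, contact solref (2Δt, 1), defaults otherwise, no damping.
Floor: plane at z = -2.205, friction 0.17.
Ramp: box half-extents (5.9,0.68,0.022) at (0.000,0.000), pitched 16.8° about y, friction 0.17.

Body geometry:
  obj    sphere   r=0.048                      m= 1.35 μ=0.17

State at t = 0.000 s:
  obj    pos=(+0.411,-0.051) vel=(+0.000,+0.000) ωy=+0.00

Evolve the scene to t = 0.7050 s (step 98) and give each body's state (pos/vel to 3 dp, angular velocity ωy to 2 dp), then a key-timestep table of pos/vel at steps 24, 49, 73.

State at t = 0.7050 s:
  obj    pos=(+1.507,-0.382) vel=(+3.108,-0.938) ωy=+67.60

Key-timestep trajectory:
   step    t(s)  obj.x    obj.z    obj.vx   obj.vz 
     24  0.1727   +0.477  -0.071  +0.761  -0.230
     49  0.3525   +0.685  -0.134  +1.554  -0.469
     73  0.5252   +1.019  -0.235  +2.315  -0.699


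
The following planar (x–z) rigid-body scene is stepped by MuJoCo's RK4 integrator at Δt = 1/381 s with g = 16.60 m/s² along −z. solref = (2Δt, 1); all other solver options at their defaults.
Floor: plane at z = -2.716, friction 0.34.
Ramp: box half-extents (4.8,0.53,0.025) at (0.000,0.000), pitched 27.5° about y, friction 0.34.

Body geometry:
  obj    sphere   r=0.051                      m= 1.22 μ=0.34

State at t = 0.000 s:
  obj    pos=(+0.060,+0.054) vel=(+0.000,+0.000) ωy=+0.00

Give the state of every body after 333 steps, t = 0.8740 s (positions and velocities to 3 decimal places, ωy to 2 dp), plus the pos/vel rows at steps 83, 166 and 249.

State at t = 0.8740 s:
  obj    pos=(+1.915,-0.911) vel=(+4.245,-2.210) ωy=+93.82

Key-timestep trajectory:
   step    t(s)  obj.x    obj.z    obj.vx   obj.vz 
     83  0.2178   +0.175  -0.006  +1.058  -0.551
    166  0.4357   +0.521  -0.186  +2.116  -1.102
    249  0.6535   +1.097  -0.486  +3.174  -1.652


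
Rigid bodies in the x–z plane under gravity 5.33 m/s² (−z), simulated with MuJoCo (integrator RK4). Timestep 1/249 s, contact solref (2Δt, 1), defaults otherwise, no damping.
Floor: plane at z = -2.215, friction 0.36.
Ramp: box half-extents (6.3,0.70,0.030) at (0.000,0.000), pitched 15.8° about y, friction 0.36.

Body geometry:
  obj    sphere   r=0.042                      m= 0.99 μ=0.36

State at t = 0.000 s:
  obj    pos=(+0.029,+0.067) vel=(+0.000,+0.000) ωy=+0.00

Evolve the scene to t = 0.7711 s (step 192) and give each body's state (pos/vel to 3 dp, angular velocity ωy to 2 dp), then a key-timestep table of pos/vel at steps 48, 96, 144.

State at t = 0.7711 s:
  obj    pos=(+0.325,-0.017) vel=(+0.769,-0.218) ωy=+19.03

Key-timestep trajectory:
   step    t(s)  obj.x    obj.z    obj.vx   obj.vz 
     48  0.1928   +0.047  +0.061  +0.192  -0.054
     96  0.3855   +0.103  +0.046  +0.385  -0.109
    144  0.5783   +0.196  +0.019  +0.577  -0.163


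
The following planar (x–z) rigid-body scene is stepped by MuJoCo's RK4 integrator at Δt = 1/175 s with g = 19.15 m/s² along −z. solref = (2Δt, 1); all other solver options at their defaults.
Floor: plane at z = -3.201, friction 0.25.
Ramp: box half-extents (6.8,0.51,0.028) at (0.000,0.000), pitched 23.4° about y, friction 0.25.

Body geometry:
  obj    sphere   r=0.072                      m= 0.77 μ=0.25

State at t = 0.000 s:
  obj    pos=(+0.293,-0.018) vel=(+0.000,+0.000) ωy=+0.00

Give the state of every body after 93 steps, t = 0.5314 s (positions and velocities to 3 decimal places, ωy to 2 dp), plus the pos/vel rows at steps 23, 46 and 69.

State at t = 0.5314 s:
  obj    pos=(+0.997,-0.323) vel=(+2.650,-1.147) ωy=+40.08

Key-timestep trajectory:
   step    t(s)  obj.x    obj.z    obj.vx   obj.vz 
     23  0.1314   +0.336  -0.037  +0.656  -0.284
     46  0.2629   +0.465  -0.092  +1.311  -0.567
     69  0.3943   +0.681  -0.186  +1.966  -0.851


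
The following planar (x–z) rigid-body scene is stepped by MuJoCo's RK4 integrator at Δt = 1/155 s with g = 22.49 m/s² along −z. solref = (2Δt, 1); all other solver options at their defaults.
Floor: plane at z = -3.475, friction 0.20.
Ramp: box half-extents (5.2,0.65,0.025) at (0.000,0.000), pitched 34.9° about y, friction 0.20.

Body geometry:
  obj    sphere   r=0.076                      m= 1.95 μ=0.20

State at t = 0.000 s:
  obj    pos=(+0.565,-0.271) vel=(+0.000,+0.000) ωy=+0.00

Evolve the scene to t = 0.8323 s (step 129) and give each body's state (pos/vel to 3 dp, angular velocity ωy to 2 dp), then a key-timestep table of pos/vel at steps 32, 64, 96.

State at t = 0.8323 s:
  obj    pos=(+3.177,-2.093) vel=(+6.274,-4.377) ωy=+100.59

Key-timestep trajectory:
   step    t(s)  obj.x    obj.z    obj.vx   obj.vz 
     32  0.2065   +0.726  -0.383  +1.558  -1.085
     64  0.4129   +1.208  -0.720  +3.113  -2.172
     96  0.6194   +2.012  -1.280  +4.670  -3.258


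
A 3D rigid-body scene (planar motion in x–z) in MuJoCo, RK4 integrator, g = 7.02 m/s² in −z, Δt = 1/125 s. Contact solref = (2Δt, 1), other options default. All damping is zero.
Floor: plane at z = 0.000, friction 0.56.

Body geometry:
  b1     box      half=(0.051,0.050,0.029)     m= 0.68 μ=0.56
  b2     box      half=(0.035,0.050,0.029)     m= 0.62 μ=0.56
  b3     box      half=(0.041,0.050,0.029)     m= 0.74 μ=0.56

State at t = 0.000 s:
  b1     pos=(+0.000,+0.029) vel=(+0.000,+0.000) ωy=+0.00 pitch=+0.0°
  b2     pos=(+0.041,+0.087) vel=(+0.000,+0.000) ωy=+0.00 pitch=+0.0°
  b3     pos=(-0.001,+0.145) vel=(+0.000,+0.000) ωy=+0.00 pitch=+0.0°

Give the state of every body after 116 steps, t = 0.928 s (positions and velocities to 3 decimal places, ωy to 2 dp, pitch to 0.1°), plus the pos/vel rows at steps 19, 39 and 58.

State at t = 0.928 s:
  b1     pos=(+0.000,+0.029) vel=(+0.000,+0.000) ωy=+0.00 pitch=+0.0°
  b2     pos=(+0.041,+0.087) vel=(+0.000,+0.000) ωy=+0.00 pitch=+0.0°
  b3     pos=(-0.109,+0.029) vel=(+0.000,+0.000) ωy=+0.00 pitch=+180.0°

Key-timestep trajectory:
   step    t(s)  b1.x    b1.z    b1.vx   b1.vz   b2.x    b2.z    b2.vx   b2.vz   b3.x    b3.z    b3.vx   b3.vz 
     19  0.1520   +0.000  +0.029  +0.000  +0.000   +0.041  +0.087  +0.001  +0.000   -0.012  +0.140  -0.157  -0.116
     39  0.3120   +0.000  +0.029  +0.000  +0.000   +0.041  +0.087  +0.000  +0.000   -0.051  +0.100  -0.347  +0.047
     58  0.4640   +0.000  +0.029  +0.000  +0.000   +0.041  +0.087  +0.000  +0.000   -0.106  +0.044  -0.366  -0.877


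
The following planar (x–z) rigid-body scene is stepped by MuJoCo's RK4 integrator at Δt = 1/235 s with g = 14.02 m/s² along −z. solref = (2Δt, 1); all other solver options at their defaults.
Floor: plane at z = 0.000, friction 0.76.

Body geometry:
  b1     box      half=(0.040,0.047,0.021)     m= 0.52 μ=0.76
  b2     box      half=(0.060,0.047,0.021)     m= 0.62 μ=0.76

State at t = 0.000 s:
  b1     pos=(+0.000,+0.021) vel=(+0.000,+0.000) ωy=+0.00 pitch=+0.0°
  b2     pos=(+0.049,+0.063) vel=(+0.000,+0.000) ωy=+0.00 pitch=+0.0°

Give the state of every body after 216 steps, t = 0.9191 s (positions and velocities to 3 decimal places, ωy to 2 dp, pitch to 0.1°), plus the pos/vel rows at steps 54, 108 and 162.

State at t = 0.9191 s:
  b1     pos=(-0.001,+0.021) vel=(-0.001,+0.000) ωy=+0.00 pitch=+0.0°
  b2     pos=(+0.059,+0.053) vel=(+0.000,-0.001) ωy=-0.02 pitch=+37.6°

Key-timestep trajectory:
   step    t(s)  b1.x    b1.z    b1.vx   b1.vz   b2.x    b2.z    b2.vx   b2.vz 
     54  0.2298   +0.000  +0.021  +0.000  +0.000   +0.059  +0.053  +0.016  -0.001
    108  0.4596   +0.000  +0.021  -0.001  +0.000   +0.059  +0.053  +0.000  -0.001
    162  0.6894   +0.000  +0.021  -0.001  +0.000   +0.059  +0.053  +0.000  -0.001


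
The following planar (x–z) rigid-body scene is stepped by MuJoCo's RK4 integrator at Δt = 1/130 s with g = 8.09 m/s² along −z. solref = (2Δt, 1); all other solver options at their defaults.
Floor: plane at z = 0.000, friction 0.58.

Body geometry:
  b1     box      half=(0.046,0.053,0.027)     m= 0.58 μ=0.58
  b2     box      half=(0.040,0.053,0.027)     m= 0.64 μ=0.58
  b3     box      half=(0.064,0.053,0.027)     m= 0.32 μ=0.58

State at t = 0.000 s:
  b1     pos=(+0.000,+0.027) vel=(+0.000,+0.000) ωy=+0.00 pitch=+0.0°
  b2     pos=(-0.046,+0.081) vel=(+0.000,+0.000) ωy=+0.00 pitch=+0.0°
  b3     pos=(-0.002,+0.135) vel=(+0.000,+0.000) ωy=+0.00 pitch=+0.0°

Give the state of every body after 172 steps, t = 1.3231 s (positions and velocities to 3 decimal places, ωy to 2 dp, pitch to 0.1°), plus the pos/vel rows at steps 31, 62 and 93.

State at t = 1.3231 s:
  b1     pos=(+0.000,+0.027) vel=(+0.000,+0.000) ωy=+0.00 pitch=+0.0°
  b2     pos=(-0.081,+0.040) vel=(+0.000,+0.000) ωy=+0.00 pitch=-90.0°
  b3     pos=(+0.143,+0.027) vel=(+0.000,+0.000) ωy=+0.00 pitch=+180.0°

Key-timestep trajectory:
   step    t(s)  b1.x    b1.z    b1.vx   b1.vz   b2.x    b2.z    b2.vx   b2.vz   b3.x    b3.z    b3.vx   b3.vz 
     31  0.2385   +0.000  +0.027  +0.000  +0.000   -0.046  +0.081  -0.001  +0.000   +0.013  +0.128  +0.143  -0.148
     62  0.4769   +0.000  +0.027  +0.000  +0.000   -0.047  +0.081  -0.013  +0.000   +0.046  +0.123  +0.148  -0.049
     93  0.7154   +0.000  +0.027  +0.000  +0.000   -0.064  +0.074  -0.178  -0.147   +0.118  +0.063  +0.391  -0.851


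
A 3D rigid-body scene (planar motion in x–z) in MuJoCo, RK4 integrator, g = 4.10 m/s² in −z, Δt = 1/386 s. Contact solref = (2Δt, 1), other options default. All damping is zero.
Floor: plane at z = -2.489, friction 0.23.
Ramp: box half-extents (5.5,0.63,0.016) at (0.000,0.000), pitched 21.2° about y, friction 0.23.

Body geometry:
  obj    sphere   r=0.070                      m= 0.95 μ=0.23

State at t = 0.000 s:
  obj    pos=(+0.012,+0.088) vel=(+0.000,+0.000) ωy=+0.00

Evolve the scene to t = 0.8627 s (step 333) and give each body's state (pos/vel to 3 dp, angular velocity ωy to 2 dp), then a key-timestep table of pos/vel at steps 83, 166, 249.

State at t = 0.8627 s:
  obj    pos=(+0.379,-0.055) vel=(+0.852,-0.330) ωy=+13.05

Key-timestep trajectory:
   step    t(s)  obj.x    obj.z    obj.vx   obj.vz 
     83  0.2150   +0.035  +0.079  +0.212  -0.082
    166  0.4301   +0.103  +0.052  +0.425  -0.165
    249  0.6451   +0.217  +0.008  +0.637  -0.247


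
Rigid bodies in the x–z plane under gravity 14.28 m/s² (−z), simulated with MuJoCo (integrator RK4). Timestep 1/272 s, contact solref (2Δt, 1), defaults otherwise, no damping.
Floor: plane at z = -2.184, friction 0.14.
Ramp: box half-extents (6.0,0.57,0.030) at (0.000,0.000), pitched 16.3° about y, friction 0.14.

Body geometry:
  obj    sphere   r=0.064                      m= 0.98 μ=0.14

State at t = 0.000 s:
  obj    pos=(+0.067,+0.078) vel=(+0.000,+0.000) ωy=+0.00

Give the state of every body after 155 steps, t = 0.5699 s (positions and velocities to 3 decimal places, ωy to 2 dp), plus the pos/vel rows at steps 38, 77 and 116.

State at t = 0.5699 s:
  obj    pos=(+0.513,-0.052) vel=(+1.566,-0.458) ωy=+25.48

Key-timestep trajectory:
   step    t(s)  obj.x    obj.z    obj.vx   obj.vz 
     38  0.1397   +0.094  +0.070  +0.384  -0.112
     77  0.2831   +0.177  +0.046  +0.778  -0.227
    116  0.4265   +0.317  +0.005  +1.172  -0.343


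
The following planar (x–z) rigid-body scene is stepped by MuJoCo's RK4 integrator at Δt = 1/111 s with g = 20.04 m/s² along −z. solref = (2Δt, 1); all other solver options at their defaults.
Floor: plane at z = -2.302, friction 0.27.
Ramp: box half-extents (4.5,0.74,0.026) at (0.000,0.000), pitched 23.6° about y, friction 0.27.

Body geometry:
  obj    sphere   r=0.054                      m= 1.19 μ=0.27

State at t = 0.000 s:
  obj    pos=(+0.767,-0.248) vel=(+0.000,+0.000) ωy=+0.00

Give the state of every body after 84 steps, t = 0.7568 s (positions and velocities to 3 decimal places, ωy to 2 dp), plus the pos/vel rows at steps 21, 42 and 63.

State at t = 0.7568 s:
  obj    pos=(+2.271,-0.905) vel=(+3.974,-1.736) ωy=+80.29

Key-timestep trajectory:
   step    t(s)  obj.x    obj.z    obj.vx   obj.vz 
     21  0.1892   +0.861  -0.289  +0.994  -0.434
     42  0.3784   +1.143  -0.412  +1.987  -0.868
     63  0.5676   +1.613  -0.617  +2.981  -1.302


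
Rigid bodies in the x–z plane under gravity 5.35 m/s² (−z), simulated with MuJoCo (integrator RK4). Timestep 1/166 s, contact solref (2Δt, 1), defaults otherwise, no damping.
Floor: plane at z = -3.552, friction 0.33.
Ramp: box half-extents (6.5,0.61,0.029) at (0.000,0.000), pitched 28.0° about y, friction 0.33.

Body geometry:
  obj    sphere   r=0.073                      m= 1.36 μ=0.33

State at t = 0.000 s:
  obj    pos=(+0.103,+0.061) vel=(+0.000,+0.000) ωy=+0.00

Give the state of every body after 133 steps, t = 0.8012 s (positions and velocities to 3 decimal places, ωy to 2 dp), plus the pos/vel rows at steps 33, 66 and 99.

State at t = 0.8012 s:
  obj    pos=(+0.611,-0.210) vel=(+1.269,-0.675) ωy=+19.69

Key-timestep trajectory:
   step    t(s)  obj.x    obj.z    obj.vx   obj.vz 
     33  0.1988   +0.134  +0.044  +0.315  -0.167
     66  0.3976   +0.228  -0.006  +0.630  -0.335
     99  0.5964   +0.385  -0.089  +0.945  -0.502


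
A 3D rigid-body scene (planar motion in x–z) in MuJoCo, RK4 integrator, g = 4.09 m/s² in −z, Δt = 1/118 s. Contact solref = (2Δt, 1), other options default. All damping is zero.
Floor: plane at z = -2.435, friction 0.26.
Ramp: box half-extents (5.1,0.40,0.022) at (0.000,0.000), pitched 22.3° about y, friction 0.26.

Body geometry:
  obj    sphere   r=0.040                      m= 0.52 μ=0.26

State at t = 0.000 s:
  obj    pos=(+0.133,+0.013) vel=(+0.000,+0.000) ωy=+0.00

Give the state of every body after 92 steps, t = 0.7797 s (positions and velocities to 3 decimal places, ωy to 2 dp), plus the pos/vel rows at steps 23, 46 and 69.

State at t = 0.7797 s:
  obj    pos=(+0.445,-0.115) vel=(+0.800,-0.328) ωy=+21.60

Key-timestep trajectory:
   step    t(s)  obj.x    obj.z    obj.vx   obj.vz 
     23  0.1949   +0.152  +0.005  +0.200  -0.082
     46  0.3898   +0.211  -0.019  +0.400  -0.164
     69  0.5847   +0.308  -0.059  +0.600  -0.246


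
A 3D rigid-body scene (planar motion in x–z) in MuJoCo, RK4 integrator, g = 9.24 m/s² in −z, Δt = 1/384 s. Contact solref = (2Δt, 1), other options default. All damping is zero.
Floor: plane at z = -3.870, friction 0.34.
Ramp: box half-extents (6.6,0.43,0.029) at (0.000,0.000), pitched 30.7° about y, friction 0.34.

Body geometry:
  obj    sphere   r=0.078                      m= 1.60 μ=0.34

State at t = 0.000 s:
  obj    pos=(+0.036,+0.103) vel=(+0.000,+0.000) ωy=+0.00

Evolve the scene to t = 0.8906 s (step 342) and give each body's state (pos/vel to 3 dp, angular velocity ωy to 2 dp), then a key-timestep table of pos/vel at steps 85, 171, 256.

State at t = 0.8906 s:
  obj    pos=(+1.185,-0.579) vel=(+2.581,-1.532) ωy=+38.47

Key-timestep trajectory:
   step    t(s)  obj.x    obj.z    obj.vx   obj.vz 
     85  0.2214   +0.107  +0.061  +0.641  -0.381
    171  0.4453   +0.323  -0.068  +1.290  -0.766
    256  0.6667   +0.680  -0.279  +1.932  -1.147


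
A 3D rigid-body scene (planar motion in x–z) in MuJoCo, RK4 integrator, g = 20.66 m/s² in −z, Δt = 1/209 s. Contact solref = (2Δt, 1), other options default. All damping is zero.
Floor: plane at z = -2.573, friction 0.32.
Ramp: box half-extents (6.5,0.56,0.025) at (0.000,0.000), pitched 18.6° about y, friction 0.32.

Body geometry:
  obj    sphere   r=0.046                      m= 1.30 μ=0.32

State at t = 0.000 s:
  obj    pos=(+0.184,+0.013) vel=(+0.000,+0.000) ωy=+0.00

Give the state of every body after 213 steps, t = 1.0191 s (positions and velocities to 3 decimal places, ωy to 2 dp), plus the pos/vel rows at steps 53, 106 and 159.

State at t = 1.0191 s:
  obj    pos=(+2.501,-0.767) vel=(+4.546,-1.530) ωy=+104.27

Key-timestep trajectory:
   step    t(s)  obj.x    obj.z    obj.vx   obj.vz 
     53  0.2536   +0.327  -0.035  +1.131  -0.381
    106  0.5072   +0.758  -0.180  +2.263  -0.761
    159  0.7608   +1.475  -0.422  +3.394  -1.142
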